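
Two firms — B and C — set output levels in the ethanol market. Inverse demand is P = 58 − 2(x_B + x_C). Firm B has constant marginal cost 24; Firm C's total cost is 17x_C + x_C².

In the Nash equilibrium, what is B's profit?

Firm B's profit: π = x_B(58 − 2(x_B + x_C)) − 24x_B.
∂π/∂x_B = 34 − 4x_B − 2x_C = 0, so x_B = 8.5 − 0.5x_C.
For C: ∂π/∂x_C = 41 − 6x_C − 2x_B = 0 ⇒ x_C = 41/6 − (1/3)x_B.
Plugging x_C into B's best response: x_B = 8.5 − 0.5(41/6 − (1/3)x_B) ⇒ (5/6)x_B = 61/12, so x_B = 6.1.
Then x_C = 41/6 − (1/3)·6.1 = 4.8.
Price P = 58 − 2·10.9 = 36.2.
B's profit: (36.2 − 24)·6.1 = 74.42.

74.42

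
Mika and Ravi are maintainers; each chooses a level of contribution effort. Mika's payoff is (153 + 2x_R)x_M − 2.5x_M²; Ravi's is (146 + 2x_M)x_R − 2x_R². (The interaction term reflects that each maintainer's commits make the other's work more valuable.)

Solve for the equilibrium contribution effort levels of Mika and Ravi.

Expanding Mika's payoff: 153x_M + 2x_Rx_M − 2.5x_M².
∂π/∂x_M = 153 + 2x_R − 5x_M = 0, so x_M = 30.6 + 0.4x_R.
Likewise for Ravi: x_R = 36.5 + 0.5x_M.
Substituting the second reaction function into the first: x_M = 30.6 + 0.4(36.5 + 0.5x_M), which gives 0.8x_M = 45.2 ⇒ x_M = 56.5.
Then x_R = 36.5 + 0.5·56.5 = 64.75.

56.5, 64.75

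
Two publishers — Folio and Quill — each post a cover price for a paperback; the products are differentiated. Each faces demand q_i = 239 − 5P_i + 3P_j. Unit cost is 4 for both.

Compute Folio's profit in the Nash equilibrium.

5445

Folio's profit: π = (P_{Folio} − 4)(239 − 5P_{Folio} + 3P_{Quill}).
∂π/∂P_{Folio} = 259 − 10P_{Folio} + 3P_{Quill} = 0 ⇒ P_{Folio} = 25.9 + 0.3P_{Quill}.
Setting P_{Folio} = P_{Quill} in the reaction function: P_{Folio} = 25.9 + 0.3P_{Folio}, so P_{Folio} = 25.9 / 0.7 = 37.
q_{Folio} = 239 − 5·37 + 3·37 = 165.
Profit = (37 − 4)·165 = 5445.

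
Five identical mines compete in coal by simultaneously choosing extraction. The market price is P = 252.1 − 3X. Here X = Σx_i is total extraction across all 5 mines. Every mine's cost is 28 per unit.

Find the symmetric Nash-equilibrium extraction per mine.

A representative mine's profit is π_i = x_i(252.1 − 3X) − 28x_i, with X = x_i + Σ_{j≠i} x_j.
First-order condition: 224.1 − 6x_i − 3Σ_{j≠i} x_j = 0.
With identical mines, set every x_j = x: then 224.1 − 6x − 12x = 0, i.e. x = 224.1/18 = 12.45.

12.45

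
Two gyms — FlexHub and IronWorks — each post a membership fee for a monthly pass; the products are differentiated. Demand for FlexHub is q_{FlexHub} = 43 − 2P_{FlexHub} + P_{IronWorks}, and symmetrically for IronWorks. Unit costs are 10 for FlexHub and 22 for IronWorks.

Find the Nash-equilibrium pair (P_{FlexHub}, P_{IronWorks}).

22.6, 27.4

FlexHub's profit: π = (P_{FlexHub} − 10)(43 − 2P_{FlexHub} + P_{IronWorks}).
∂π/∂P_{FlexHub} = 63 − 4P_{FlexHub} + P_{IronWorks} = 0 ⇒ P_{FlexHub} = 15.75 + 0.25P_{IronWorks}.
Similarly P_{IronWorks} = 21.75 + 0.25P_{FlexHub}.
Substituting the second reaction function into the first: P_{FlexHub} = 15.75 + 0.25(21.75 + 0.25P_{FlexHub}), which gives 0.9375P_{FlexHub} = 21.1875 ⇒ P_{FlexHub} = 22.6.
Then P_{IronWorks} = 21.75 + 0.25·22.6 = 27.4.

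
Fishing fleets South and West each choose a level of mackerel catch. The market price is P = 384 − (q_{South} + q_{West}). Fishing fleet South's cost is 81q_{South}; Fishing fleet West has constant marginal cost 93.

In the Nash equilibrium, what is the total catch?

Fishing fleet South's profit: π = q_{South}(384 − (q_{South} + q_{West})) − 81q_{South}.
∂π/∂q_{South} = 303 − 2q_{South} − q_{West} = 0, so q_{South} = 151.5 − 0.5q_{West}.
By the same steps for West: q_{West} = 145.5 − 0.5q_{South}.
Solving the two reaction functions simultaneously: (1 − (−0.5)(−0.5))q_{South} = 151.5 − 0.5·145.5, so 0.75q_{South} = 78.75 and q_{South} = 105.
Then q_{West} = 145.5 − 0.5·105 = 93.
Total catch: 105 + 93 = 198.

198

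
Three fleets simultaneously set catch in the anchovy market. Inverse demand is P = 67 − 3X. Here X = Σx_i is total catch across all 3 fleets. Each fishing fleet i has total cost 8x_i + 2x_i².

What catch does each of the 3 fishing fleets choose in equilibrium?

3.6875

A representative fishing fleet's profit is π_i = x_i(67 − 3X) − 8x_i − 2x_i², with X = x_i + Σ_{j≠i} x_j.
First-order condition: 59 − 10x_i − 3Σ_{j≠i} x_j = 0.
Imposing symmetry (x_j = x for all j) turns Σ_{j≠i} x_j into 2x, so 59 = 16x and x = 3.6875.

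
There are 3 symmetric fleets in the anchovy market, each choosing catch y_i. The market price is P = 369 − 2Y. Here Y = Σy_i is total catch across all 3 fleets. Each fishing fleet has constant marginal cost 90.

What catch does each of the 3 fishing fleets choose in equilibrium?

A representative fishing fleet's profit is π_i = y_i(369 − 2Y) − 90y_i, with Y = y_i + Σ_{j≠i} y_j.
First-order condition: 279 − 4y_i − 2Σ_{j≠i} y_j = 0.
Imposing symmetry (y_j = y for all j) turns Σ_{j≠i} y_j into 2y, so 279 = 8y and y = 34.875.

34.875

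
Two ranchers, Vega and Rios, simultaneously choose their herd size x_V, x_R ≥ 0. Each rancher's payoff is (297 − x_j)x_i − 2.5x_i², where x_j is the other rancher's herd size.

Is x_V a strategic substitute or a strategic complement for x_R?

Vega's payoff is (297 − x_R)x_V − 2.5x_V².
∂π/∂x_V = 297 − x_R − 5x_V = 0, so x_V = 59.4 − 0.2x_R.
The best-response slope dx_V/dx_R = −0.2 < 0: the reaction function is downward-sloping, so the choices are strategic substitutes.

strategic substitutes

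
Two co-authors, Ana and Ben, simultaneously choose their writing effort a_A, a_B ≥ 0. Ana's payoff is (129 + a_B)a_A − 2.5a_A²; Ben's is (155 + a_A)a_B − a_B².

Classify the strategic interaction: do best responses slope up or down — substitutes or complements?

Expanding Ana's payoff: 129a_A + a_Ba_A − 2.5a_A².
∂π/∂a_A = 129 + a_B − 5a_A = 0, so a_A = 25.8 + 0.2a_B.
The best-response slope da_A/da_B = 0.2 > 0: the reaction function is upward-sloping, so the choices are strategic complements.

strategic complements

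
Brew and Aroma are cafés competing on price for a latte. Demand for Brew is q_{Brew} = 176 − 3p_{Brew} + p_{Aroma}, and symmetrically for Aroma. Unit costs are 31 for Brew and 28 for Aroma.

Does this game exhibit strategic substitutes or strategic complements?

Brew's profit: π = (p_{Brew} − 31)(176 − 3p_{Brew} + p_{Aroma}).
∂π/∂p_{Brew} = 269 − 6p_{Brew} + p_{Aroma} = 0 ⇒ p_{Brew} = 269/6 + (1/6)p_{Aroma}.
The best-response slope dp_{Brew}/dp_{Aroma} = 1/6 > 0: the reaction function is upward-sloping, so the choices are strategic complements.

strategic complements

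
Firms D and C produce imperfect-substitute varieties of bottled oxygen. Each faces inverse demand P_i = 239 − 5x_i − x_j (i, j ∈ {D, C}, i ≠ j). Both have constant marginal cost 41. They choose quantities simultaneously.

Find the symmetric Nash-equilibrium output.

Firm D's profit: π = x_D(239 − 5x_D − x_C) − 41x_D.
∂π/∂x_D = 198 − 10x_D − x_C = 0 ⇒ x_D = 19.8 − 0.1x_C.
Setting x_D = x_C in the reaction function: x_D = 19.8 − 0.1x_D, so x_D = 19.8 / 1.1 = 18.

18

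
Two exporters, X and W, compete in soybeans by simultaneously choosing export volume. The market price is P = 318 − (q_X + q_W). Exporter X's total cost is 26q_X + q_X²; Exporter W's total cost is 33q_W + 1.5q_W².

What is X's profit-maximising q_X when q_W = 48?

61

Exporter X's profit: π = q_X(318 − (q_X + q_W)) − 26q_X − q_X².
∂π/∂q_X = 292 − 4q_X − q_W = 0, so q_X = 73 − 0.25q_W.
At q_W = 48: q_X = 73 − 0.25·48 = 61.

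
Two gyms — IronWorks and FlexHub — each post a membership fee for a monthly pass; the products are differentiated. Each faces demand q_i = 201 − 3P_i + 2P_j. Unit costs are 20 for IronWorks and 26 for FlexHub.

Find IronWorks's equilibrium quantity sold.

139.125

IronWorks's profit: π = (P_{IronWorks} − 20)(201 − 3P_{IronWorks} + 2P_{FlexHub}).
∂π/∂P_{IronWorks} = 261 − 6P_{IronWorks} + 2P_{FlexHub} = 0 ⇒ P_{IronWorks} = 43.5 + (1/3)P_{FlexHub}.
Similarly P_{FlexHub} = 46.5 + (1/3)P_{IronWorks}.
Solving the two reaction functions simultaneously: (1 − (1/3)(1/3))P_{IronWorks} = 43.5 + (1/3)·46.5, so (8/9)P_{IronWorks} = 59 and P_{IronWorks} = 66.375.
Then P_{FlexHub} = 46.5 + (1/3)·66.375 = 68.625.
q_{IronWorks} = 201 − 3·66.375 + 2·68.625 = 139.125.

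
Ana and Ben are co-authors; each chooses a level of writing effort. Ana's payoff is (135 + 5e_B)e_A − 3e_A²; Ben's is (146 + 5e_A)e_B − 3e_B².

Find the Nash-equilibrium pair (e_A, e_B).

Expanding Ana's payoff: 135e_A + 5e_Be_A − 3e_A².
∂π/∂e_A = 135 + 5e_B − 6e_A = 0, so e_A = 22.5 + (5/6)e_B.
Likewise for Ben: e_B = 73/3 + (5/6)e_A.
Solving the two reaction functions simultaneously: (1 − (5/6)(5/6))e_A = 22.5 + (5/6)·(73/3), so (11/36)e_A = 385/9 and e_A = 140.
Then e_B = 73/3 + (5/6)·140 = 141.

140, 141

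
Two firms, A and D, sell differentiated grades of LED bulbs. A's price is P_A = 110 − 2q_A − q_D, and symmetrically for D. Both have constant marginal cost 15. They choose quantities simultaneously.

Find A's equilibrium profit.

722

Firm A's profit: π = q_A(110 − 2q_A − q_D) − 15q_A.
∂π/∂q_A = 95 − 4q_A − q_D = 0 ⇒ q_A = 23.75 − 0.25q_D.
The game is symmetric, so in equilibrium q_D = q_A: the reaction function gives 1.25q_A = 23.75, hence q_A = 19.
P_A = 110 − 2·19 − 19 = 53.
Profit = (53 − 15)·19 = 722.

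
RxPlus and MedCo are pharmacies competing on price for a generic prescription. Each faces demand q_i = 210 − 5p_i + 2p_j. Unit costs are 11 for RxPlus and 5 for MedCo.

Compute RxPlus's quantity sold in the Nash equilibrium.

107.5

RxPlus's profit: π = (p_{RxPlus} − 11)(210 − 5p_{RxPlus} + 2p_{MedCo}).
∂π/∂p_{RxPlus} = 265 − 10p_{RxPlus} + 2p_{MedCo} = 0 ⇒ p_{RxPlus} = 26.5 + 0.2p_{MedCo}.
Similarly p_{MedCo} = 23.5 + 0.2p_{RxPlus}.
Solving the two reaction functions simultaneously: (1 − (0.2)(0.2))p_{RxPlus} = 26.5 + 0.2·23.5, so 0.96p_{RxPlus} = 31.2 and p_{RxPlus} = 32.5.
Then p_{MedCo} = 23.5 + 0.2·32.5 = 30.
q_{RxPlus} = 210 − 5·32.5 + 2·30 = 107.5.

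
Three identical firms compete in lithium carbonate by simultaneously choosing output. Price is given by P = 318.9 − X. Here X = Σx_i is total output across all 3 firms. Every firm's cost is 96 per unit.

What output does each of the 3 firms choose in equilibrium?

55.725

A representative firm's profit is π_i = x_i(318.9 − X) − 96x_i, with X = x_i + Σ_{j≠i} x_j.
First-order condition: 222.9 − 2x_i − Σ_{j≠i} x_j = 0.
With identical firms, set every x_j = x: then 222.9 − 2x − 2x = 0, i.e. x = 222.9/4 = 55.725.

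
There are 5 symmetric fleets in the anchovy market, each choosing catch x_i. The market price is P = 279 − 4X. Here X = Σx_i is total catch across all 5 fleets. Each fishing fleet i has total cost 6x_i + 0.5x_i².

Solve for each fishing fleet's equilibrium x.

10.92

A representative fishing fleet's profit is π_i = x_i(279 − 4X) − 6x_i − 0.5x_i², with X = x_i + Σ_{j≠i} x_j.
First-order condition: 273 − 9x_i − 4Σ_{j≠i} x_j = 0.
With identical fishing fleets, set every x_j = x: then 273 − 9x − 16x = 0, i.e. x = 273/25 = 10.92.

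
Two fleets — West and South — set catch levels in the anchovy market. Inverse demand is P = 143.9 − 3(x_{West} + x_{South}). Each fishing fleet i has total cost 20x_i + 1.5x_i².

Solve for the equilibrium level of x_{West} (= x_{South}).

10.325

Fishing fleet West's profit: π = x_{West}(143.9 − 3(x_{West} + x_{South})) − 20x_{West} − 1.5x_{West}².
∂π/∂x_{West} = 123.9 − 9x_{West} − 3x_{South} = 0, so x_{West} = 413/30 − (1/3)x_{South}.
Setting x_{West} = x_{South} in the reaction function: x_{West} = 413/30 − (1/3)x_{West}, so x_{West} = (413/30) / (4/3) = 10.325.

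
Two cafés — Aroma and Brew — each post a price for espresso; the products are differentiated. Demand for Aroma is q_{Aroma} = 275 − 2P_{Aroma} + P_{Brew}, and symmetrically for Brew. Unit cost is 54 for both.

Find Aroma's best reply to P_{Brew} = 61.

111

Aroma's profit: π = (P_{Aroma} − 54)(275 − 2P_{Aroma} + P_{Brew}).
∂π/∂P_{Aroma} = 383 − 4P_{Aroma} + P_{Brew} = 0 ⇒ P_{Aroma} = 95.75 + 0.25P_{Brew}.
At P_{Brew} = 61: P_{Aroma} = 95.75 + 0.25·61 = 111.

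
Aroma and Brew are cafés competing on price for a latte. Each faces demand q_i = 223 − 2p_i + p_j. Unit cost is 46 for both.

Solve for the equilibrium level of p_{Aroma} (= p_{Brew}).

105

Aroma's profit: π = (p_{Aroma} − 46)(223 − 2p_{Aroma} + p_{Brew}).
∂π/∂p_{Aroma} = 315 − 4p_{Aroma} + p_{Brew} = 0 ⇒ p_{Aroma} = 78.75 + 0.25p_{Brew}.
The game is symmetric, so in equilibrium p_{Brew} = p_{Aroma}: the reaction function gives 0.75p_{Aroma} = 78.75, hence p_{Aroma} = 105.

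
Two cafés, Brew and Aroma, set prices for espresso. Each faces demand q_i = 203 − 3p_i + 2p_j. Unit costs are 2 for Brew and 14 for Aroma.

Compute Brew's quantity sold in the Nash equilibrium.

Brew's profit: π = (p_{Brew} − 2)(203 − 3p_{Brew} + 2p_{Aroma}).
∂π/∂p_{Brew} = 209 − 6p_{Brew} + 2p_{Aroma} = 0 ⇒ p_{Brew} = 209/6 + (1/3)p_{Aroma}.
Similarly p_{Aroma} = 245/6 + (1/3)p_{Brew}.
Substituting the second reaction function into the first: p_{Brew} = 209/6 + (1/3)(245/6 + (1/3)p_{Brew}), which gives (8/9)p_{Brew} = 436/9 ⇒ p_{Brew} = 54.5.
Then p_{Aroma} = 245/6 + (1/3)·54.5 = 59.
q_{Brew} = 203 − 3·54.5 + 2·59 = 157.5.

157.5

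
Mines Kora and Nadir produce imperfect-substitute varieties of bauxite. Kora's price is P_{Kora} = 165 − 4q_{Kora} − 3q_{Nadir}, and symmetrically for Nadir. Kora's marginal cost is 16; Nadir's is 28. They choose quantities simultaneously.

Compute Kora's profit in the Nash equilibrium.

806.56

Mine Kora's profit: π = q_{Kora}(165 − 4q_{Kora} − 3q_{Nadir}) − 16q_{Kora}.
∂π/∂q_{Kora} = 149 − 8q_{Kora} − 3q_{Nadir} = 0 ⇒ q_{Kora} = 18.625 − 0.375q_{Nadir}.
Similarly q_{Nadir} = 17.125 − 0.375q_{Kora}.
Solving the two reaction functions simultaneously: (1 − (−0.375)(−0.375))q_{Kora} = 18.625 − 0.375·17.125, so (55/64)q_{Kora} = 781/64 and q_{Kora} = 14.2.
Then q_{Nadir} = 17.125 − 0.375·14.2 = 11.8.
P_{Kora} = 165 − 4·14.2 − 3·11.8 = 72.8.
Profit = (72.8 − 16)·14.2 = 806.56.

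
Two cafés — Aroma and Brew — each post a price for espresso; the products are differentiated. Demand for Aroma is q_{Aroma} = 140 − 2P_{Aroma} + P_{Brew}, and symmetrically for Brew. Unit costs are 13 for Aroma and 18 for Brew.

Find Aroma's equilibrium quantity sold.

86

Aroma's profit: π = (P_{Aroma} − 13)(140 − 2P_{Aroma} + P_{Brew}).
∂π/∂P_{Aroma} = 166 − 4P_{Aroma} + P_{Brew} = 0 ⇒ P_{Aroma} = 41.5 + 0.25P_{Brew}.
Similarly P_{Brew} = 44 + 0.25P_{Aroma}.
Plugging P_{Brew} into Aroma's best response: P_{Aroma} = 41.5 + 0.25(44 + 0.25P_{Aroma}) ⇒ 0.9375P_{Aroma} = 52.5, so P_{Aroma} = 56.
Then P_{Brew} = 44 + 0.25·56 = 58.
q_{Aroma} = 140 − 2·56 + 58 = 86.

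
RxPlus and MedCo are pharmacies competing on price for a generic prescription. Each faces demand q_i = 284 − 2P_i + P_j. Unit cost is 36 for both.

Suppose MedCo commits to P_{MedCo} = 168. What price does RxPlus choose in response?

131

RxPlus's profit: π = (P_{RxPlus} − 36)(284 − 2P_{RxPlus} + P_{MedCo}).
∂π/∂P_{RxPlus} = 356 − 4P_{RxPlus} + P_{MedCo} = 0 ⇒ P_{RxPlus} = 89 + 0.25P_{MedCo}.
At P_{MedCo} = 168: P_{RxPlus} = 89 + 0.25·168 = 131.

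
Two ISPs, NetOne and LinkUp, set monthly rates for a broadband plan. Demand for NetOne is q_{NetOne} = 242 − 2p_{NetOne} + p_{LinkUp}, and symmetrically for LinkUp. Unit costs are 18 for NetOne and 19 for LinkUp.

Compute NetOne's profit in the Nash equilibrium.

NetOne's profit: π = (p_{NetOne} − 18)(242 − 2p_{NetOne} + p_{LinkUp}).
∂π/∂p_{NetOne} = 278 − 4p_{NetOne} + p_{LinkUp} = 0 ⇒ p_{NetOne} = 69.5 + 0.25p_{LinkUp}.
Similarly p_{LinkUp} = 70 + 0.25p_{NetOne}.
Substituting the second reaction function into the first: p_{NetOne} = 69.5 + 0.25(70 + 0.25p_{NetOne}), which gives 0.9375p_{NetOne} = 87 ⇒ p_{NetOne} = 92.8.
Then p_{LinkUp} = 70 + 0.25·92.8 = 93.2.
q_{NetOne} = 242 − 2·92.8 + 93.2 = 149.6.
Profit = (92.8 − 18)·149.6 = 11190.08.

11190.08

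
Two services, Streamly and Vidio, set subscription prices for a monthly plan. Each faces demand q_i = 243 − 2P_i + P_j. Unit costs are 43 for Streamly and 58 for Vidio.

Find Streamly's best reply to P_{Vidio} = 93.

105.5

Streamly's profit: π = (P_{Streamly} − 43)(243 − 2P_{Streamly} + P_{Vidio}).
∂π/∂P_{Streamly} = 329 − 4P_{Streamly} + P_{Vidio} = 0 ⇒ P_{Streamly} = 82.25 + 0.25P_{Vidio}.
At P_{Vidio} = 93: P_{Streamly} = 82.25 + 0.25·93 = 105.5.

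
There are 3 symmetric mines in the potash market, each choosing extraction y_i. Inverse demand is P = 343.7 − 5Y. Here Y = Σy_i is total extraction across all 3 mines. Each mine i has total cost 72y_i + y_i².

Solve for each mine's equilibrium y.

12.35

A representative mine's profit is π_i = y_i(343.7 − 5Y) − 72y_i − y_i², with Y = y_i + Σ_{j≠i} y_j.
First-order condition: 271.7 − 12y_i − 5Σ_{j≠i} y_j = 0.
Imposing symmetry (y_j = y for all j) turns Σ_{j≠i} y_j into 2y, so 271.7 = 22y and y = 12.35.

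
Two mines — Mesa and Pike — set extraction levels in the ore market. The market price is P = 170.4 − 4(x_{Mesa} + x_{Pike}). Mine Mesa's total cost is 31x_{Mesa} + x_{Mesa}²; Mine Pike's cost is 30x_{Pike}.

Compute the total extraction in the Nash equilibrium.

21.875

Mine Mesa's profit: π = x_{Mesa}(170.4 − 4(x_{Mesa} + x_{Pike})) − 31x_{Mesa} − x_{Mesa}².
∂π/∂x_{Mesa} = 139.4 − 10x_{Mesa} − 4x_{Pike} = 0, so x_{Mesa} = 13.94 − 0.4x_{Pike}.
For Pike: ∂π/∂x_{Pike} = 140.4 − 8x_{Pike} − 4x_{Mesa} = 0 ⇒ x_{Pike} = 17.55 − 0.5x_{Mesa}.
Plugging x_{Pike} into Mesa's best response: x_{Mesa} = 13.94 − 0.4(17.55 − 0.5x_{Mesa}) ⇒ 0.8x_{Mesa} = 6.92, so x_{Mesa} = 8.65.
Then x_{Pike} = 17.55 − 0.5·8.65 = 13.225.
Total extraction: 8.65 + 13.225 = 21.875.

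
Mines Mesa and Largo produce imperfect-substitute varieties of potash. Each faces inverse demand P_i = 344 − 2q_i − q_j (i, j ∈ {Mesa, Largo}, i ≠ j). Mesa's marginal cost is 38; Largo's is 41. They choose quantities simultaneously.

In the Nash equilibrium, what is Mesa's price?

Mine Mesa's profit: π = q_{Mesa}(344 − 2q_{Mesa} − q_{Largo}) − 38q_{Mesa}.
∂π/∂q_{Mesa} = 306 − 4q_{Mesa} − q_{Largo} = 0 ⇒ q_{Mesa} = 76.5 − 0.25q_{Largo}.
Similarly q_{Largo} = 75.75 − 0.25q_{Mesa}.
Plugging q_{Largo} into Mesa's best response: q_{Mesa} = 76.5 − 0.25(75.75 − 0.25q_{Mesa}) ⇒ 0.9375q_{Mesa} = 57.5625, so q_{Mesa} = 61.4.
Then q_{Largo} = 75.75 − 0.25·61.4 = 60.4.
P_{Mesa} = 344 − 2·61.4 − 60.4 = 160.8.

160.8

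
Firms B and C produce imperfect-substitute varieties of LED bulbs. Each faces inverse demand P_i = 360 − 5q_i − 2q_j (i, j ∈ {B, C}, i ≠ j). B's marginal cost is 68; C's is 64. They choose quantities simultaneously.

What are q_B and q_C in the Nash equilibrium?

Firm B's profit: π = q_B(360 − 5q_B − 2q_C) − 68q_B.
∂π/∂q_B = 292 − 10q_B − 2q_C = 0 ⇒ q_B = 29.2 − 0.2q_C.
Similarly q_C = 29.6 − 0.2q_B.
Plugging q_C into B's best response: q_B = 29.2 − 0.2(29.6 − 0.2q_B) ⇒ 0.96q_B = 23.28, so q_B = 24.25.
Then q_C = 29.6 − 0.2·24.25 = 24.75.

24.25, 24.75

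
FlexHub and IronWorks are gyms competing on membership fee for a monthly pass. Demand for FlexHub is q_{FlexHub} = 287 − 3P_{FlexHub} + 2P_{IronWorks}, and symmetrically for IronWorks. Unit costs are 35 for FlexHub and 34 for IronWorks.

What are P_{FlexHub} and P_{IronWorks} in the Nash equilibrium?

FlexHub's profit: π = (P_{FlexHub} − 35)(287 − 3P_{FlexHub} + 2P_{IronWorks}).
∂π/∂P_{FlexHub} = 392 − 6P_{FlexHub} + 2P_{IronWorks} = 0 ⇒ P_{FlexHub} = 196/3 + (1/3)P_{IronWorks}.
Similarly P_{IronWorks} = 389/6 + (1/3)P_{FlexHub}.
Plugging P_{IronWorks} into FlexHub's best response: P_{FlexHub} = 196/3 + (1/3)(389/6 + (1/3)P_{FlexHub}) ⇒ (8/9)P_{FlexHub} = 1565/18, so P_{FlexHub} = 97.8125.
Then P_{IronWorks} = 389/6 + (1/3)·97.8125 = 97.4375.

97.8125, 97.4375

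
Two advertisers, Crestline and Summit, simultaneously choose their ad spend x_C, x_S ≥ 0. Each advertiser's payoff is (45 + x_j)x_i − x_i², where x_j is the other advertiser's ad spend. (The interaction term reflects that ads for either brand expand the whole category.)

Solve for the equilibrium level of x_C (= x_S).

45

Crestline's payoff is (45 + x_S)x_C − x_C².
∂π/∂x_C = 45 + x_S − 2x_C = 0, so x_C = 22.5 + 0.5x_S.
By symmetry x_S = x_C; substituting into the reaction function, 0.5x_C = 22.5 and x_C = 45.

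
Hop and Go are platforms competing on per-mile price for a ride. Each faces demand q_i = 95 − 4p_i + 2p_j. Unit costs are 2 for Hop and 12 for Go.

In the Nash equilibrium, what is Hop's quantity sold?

Hop's profit: π = (p_{Hop} − 2)(95 − 4p_{Hop} + 2p_{Go}).
∂π/∂p_{Hop} = 103 − 8p_{Hop} + 2p_{Go} = 0 ⇒ p_{Hop} = 12.875 + 0.25p_{Go}.
Similarly p_{Go} = 17.875 + 0.25p_{Hop}.
Substituting the second reaction function into the first: p_{Hop} = 12.875 + 0.25(17.875 + 0.25p_{Hop}), which gives 0.9375p_{Hop} = 555/32 ⇒ p_{Hop} = 18.5.
Then p_{Go} = 17.875 + 0.25·18.5 = 22.5.
q_{Hop} = 95 − 4·18.5 + 2·22.5 = 66.

66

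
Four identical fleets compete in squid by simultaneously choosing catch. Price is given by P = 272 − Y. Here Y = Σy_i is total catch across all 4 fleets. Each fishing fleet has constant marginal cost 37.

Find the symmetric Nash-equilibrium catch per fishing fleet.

A representative fishing fleet's profit is π_i = y_i(272 − Y) − 37y_i, with Y = y_i + Σ_{j≠i} y_j.
First-order condition: 235 − 2y_i − Σ_{j≠i} y_j = 0.
Imposing symmetry (y_j = y for all j) turns Σ_{j≠i} y_j into 3y, so 235 = 5y and y = 47.

47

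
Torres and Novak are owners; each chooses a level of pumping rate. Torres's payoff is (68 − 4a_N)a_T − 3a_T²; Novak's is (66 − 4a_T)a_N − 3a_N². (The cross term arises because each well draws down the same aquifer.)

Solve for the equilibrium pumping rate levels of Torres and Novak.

7.2, 6.2

Expanding Torres's payoff: 68a_T − 4a_Na_T − 3a_T².
∂π/∂a_T = 68 − 4a_N − 6a_T = 0, so a_T = 34/3 − (2/3)a_N.
Likewise for Novak: a_N = 11 − (2/3)a_T.
Plugging a_N into Torres's best response: a_T = 34/3 − (2/3)(11 − (2/3)a_T) ⇒ (5/9)a_T = 4, so a_T = 7.2.
Then a_N = 11 − (2/3)·7.2 = 6.2.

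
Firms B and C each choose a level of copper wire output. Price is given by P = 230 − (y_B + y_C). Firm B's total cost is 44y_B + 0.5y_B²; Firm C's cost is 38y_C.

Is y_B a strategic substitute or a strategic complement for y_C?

Firm B's profit: π = y_B(230 − (y_B + y_C)) − 44y_B − 0.5y_B².
∂π/∂y_B = 186 − 3y_B − y_C = 0, so y_B = 62 − (1/3)y_C.
The best-response slope dy_B/dy_C = −1/3 < 0: the reaction function is downward-sloping, so the choices are strategic substitutes.

strategic substitutes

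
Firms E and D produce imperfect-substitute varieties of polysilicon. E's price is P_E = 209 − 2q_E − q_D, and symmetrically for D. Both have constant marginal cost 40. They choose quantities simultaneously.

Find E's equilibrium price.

Firm E's profit: π = q_E(209 − 2q_E − q_D) − 40q_E.
∂π/∂q_E = 169 − 4q_E − q_D = 0 ⇒ q_E = 42.25 − 0.25q_D.
Setting q_E = q_D in the reaction function: q_E = 42.25 − 0.25q_E, so q_E = 42.25 / 1.25 = 33.8.
P_E = 209 − 2·33.8 − 33.8 = 107.6.

107.6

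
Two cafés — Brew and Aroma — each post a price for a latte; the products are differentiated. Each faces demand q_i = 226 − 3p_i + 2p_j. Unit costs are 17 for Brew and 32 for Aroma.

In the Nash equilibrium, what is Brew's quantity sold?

Brew's profit: π = (p_{Brew} − 17)(226 − 3p_{Brew} + 2p_{Aroma}).
∂π/∂p_{Brew} = 277 − 6p_{Brew} + 2p_{Aroma} = 0 ⇒ p_{Brew} = 277/6 + (1/3)p_{Aroma}.
Similarly p_{Aroma} = 161/3 + (1/3)p_{Brew}.
Solving the two reaction functions simultaneously: (1 − (1/3)(1/3))p_{Brew} = 277/6 + (1/3)·(161/3), so (8/9)p_{Brew} = 1153/18 and p_{Brew} = 72.0625.
Then p_{Aroma} = 161/3 + (1/3)·72.0625 = 77.6875.
q_{Brew} = 226 − 3·72.0625 + 2·77.6875 = 165.1875.

165.1875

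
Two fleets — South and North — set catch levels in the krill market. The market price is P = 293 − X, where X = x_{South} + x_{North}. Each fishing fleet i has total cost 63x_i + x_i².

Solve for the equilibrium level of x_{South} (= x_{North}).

Fishing fleet South's profit: π = x_{South}(293 − (x_{South} + x_{North})) − 63x_{South} − x_{South}².
∂π/∂x_{South} = 230 − 4x_{South} − x_{North} = 0, so x_{South} = 57.5 − 0.25x_{North}.
Setting x_{South} = x_{North} in the reaction function: x_{South} = 57.5 − 0.25x_{South}, so x_{South} = 57.5 / 1.25 = 46.

46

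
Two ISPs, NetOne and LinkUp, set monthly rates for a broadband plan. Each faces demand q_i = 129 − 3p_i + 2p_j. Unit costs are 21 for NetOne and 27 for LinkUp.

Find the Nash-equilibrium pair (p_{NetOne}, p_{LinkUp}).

49.125, 51.375

NetOne's profit: π = (p_{NetOne} − 21)(129 − 3p_{NetOne} + 2p_{LinkUp}).
∂π/∂p_{NetOne} = 192 − 6p_{NetOne} + 2p_{LinkUp} = 0 ⇒ p_{NetOne} = 32 + (1/3)p_{LinkUp}.
Similarly p_{LinkUp} = 35 + (1/3)p_{NetOne}.
Solving the two reaction functions simultaneously: (1 − (1/3)(1/3))p_{NetOne} = 32 + (1/3)·35, so (8/9)p_{NetOne} = 131/3 and p_{NetOne} = 49.125.
Then p_{LinkUp} = 35 + (1/3)·49.125 = 51.375.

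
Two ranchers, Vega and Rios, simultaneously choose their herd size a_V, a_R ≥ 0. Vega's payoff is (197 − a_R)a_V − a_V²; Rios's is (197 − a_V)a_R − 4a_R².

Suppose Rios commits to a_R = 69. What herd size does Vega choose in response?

64

Expanding Vega's payoff: 197a_V − a_Ra_V − a_V².
∂π/∂a_V = 197 − a_R − 2a_V = 0, so a_V = 98.5 − 0.5a_R.
At a_R = 69: a_V = 98.5 − 0.5·69 = 64.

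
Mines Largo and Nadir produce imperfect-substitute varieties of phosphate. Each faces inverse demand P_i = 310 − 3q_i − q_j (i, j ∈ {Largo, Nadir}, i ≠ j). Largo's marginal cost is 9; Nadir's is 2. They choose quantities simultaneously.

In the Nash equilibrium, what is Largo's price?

Mine Largo's profit: π = q_{Largo}(310 − 3q_{Largo} − q_{Nadir}) − 9q_{Largo}.
∂π/∂q_{Largo} = 301 − 6q_{Largo} − q_{Nadir} = 0 ⇒ q_{Largo} = 301/6 − (1/6)q_{Nadir}.
Similarly q_{Nadir} = 154/3 − (1/6)q_{Largo}.
Plugging q_{Nadir} into Largo's best response: q_{Largo} = 301/6 − (1/6)(154/3 − (1/6)q_{Largo}) ⇒ (35/36)q_{Largo} = 749/18, so q_{Largo} = 42.8.
Then q_{Nadir} = 154/3 − (1/6)·42.8 = 44.2.
P_{Largo} = 310 − 3·42.8 − 44.2 = 137.4.

137.4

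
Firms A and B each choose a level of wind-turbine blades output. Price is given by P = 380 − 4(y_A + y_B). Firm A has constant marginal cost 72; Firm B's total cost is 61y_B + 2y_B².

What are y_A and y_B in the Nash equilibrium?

Firm A's profit: π = y_A(380 − 4(y_A + y_B)) − 72y_A.
∂π/∂y_A = 308 − 8y_A − 4y_B = 0, so y_A = 38.5 − 0.5y_B.
For B: ∂π/∂y_B = 319 − 12y_B − 4y_A = 0 ⇒ y_B = 319/12 − (1/3)y_A.
Solving the two reaction functions simultaneously: (1 − (−0.5)(−1/3))y_A = 38.5 − 0.5·(319/12), so (5/6)y_A = 605/24 and y_A = 30.25.
Then y_B = 319/12 − (1/3)·30.25 = 16.5.

30.25, 16.5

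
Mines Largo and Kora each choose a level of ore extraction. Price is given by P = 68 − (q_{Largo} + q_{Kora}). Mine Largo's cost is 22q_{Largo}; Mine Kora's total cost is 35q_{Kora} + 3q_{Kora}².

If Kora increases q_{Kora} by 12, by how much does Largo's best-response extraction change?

Mine Largo's profit: π = q_{Largo}(68 − (q_{Largo} + q_{Kora})) − 22q_{Largo}.
∂π/∂q_{Largo} = 46 − 2q_{Largo} − q_{Kora} = 0, so q_{Largo} = 23 − 0.5q_{Kora}.
The reaction-function slope is −0.5, so a 12-unit rise in q_{Kora} moves q_{Largo} by −0.5 × 12 = −6. Largo's best response falls — the actions are strategic substitutes.

-6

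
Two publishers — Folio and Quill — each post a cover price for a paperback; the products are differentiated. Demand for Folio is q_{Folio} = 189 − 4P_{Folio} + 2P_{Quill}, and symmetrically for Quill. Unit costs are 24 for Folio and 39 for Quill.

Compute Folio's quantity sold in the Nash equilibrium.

102

Folio's profit: π = (P_{Folio} − 24)(189 − 4P_{Folio} + 2P_{Quill}).
∂π/∂P_{Folio} = 285 − 8P_{Folio} + 2P_{Quill} = 0 ⇒ P_{Folio} = 35.625 + 0.25P_{Quill}.
Similarly P_{Quill} = 43.125 + 0.25P_{Folio}.
Solving the two reaction functions simultaneously: (1 − (0.25)(0.25))P_{Folio} = 35.625 + 0.25·43.125, so 0.9375P_{Folio} = 1485/32 and P_{Folio} = 49.5.
Then P_{Quill} = 43.125 + 0.25·49.5 = 55.5.
q_{Folio} = 189 − 4·49.5 + 2·55.5 = 102.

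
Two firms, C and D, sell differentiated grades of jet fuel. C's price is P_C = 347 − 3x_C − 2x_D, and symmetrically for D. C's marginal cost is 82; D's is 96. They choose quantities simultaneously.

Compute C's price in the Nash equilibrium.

Firm C's profit: π = x_C(347 − 3x_C − 2x_D) − 82x_C.
∂π/∂x_C = 265 − 6x_C − 2x_D = 0 ⇒ x_C = 265/6 − (1/3)x_D.
Similarly x_D = 251/6 − (1/3)x_C.
Solving the two reaction functions simultaneously: (1 − (−1/3)(−1/3))x_C = 265/6 − (1/3)·(251/6), so (8/9)x_C = 272/9 and x_C = 34.
Then x_D = 251/6 − (1/3)·34 = 30.5.
P_C = 347 − 3·34 − 2·30.5 = 184.

184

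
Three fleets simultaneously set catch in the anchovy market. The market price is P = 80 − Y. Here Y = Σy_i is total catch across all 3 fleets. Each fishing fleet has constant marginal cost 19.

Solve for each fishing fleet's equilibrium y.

15.25

A representative fishing fleet's profit is π_i = y_i(80 − Y) − 19y_i, with Y = y_i + Σ_{j≠i} y_j.
First-order condition: 61 − 2y_i − Σ_{j≠i} y_j = 0.
With identical fishing fleets, set every y_j = y: then 61 − 2y − 2y = 0, i.e. y = 61/4 = 15.25.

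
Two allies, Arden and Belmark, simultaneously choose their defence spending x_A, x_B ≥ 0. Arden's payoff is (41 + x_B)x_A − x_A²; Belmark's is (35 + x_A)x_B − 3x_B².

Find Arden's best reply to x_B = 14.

Expanding Arden's payoff: 41x_A + x_Bx_A − x_A².
∂π/∂x_A = 41 + x_B − 2x_A = 0, so x_A = 20.5 + 0.5x_B.
At x_B = 14: x_A = 20.5 + 0.5·14 = 27.5.

27.5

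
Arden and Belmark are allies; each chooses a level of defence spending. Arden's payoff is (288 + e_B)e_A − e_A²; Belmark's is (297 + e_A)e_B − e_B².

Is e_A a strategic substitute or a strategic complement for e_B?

Expanding Arden's payoff: 288e_A + e_Be_A − e_A².
∂π/∂e_A = 288 + e_B − 2e_A = 0, so e_A = 144 + 0.5e_B.
The best-response slope de_A/de_B = 0.5 > 0: the reaction function is upward-sloping, so the choices are strategic complements.

strategic complements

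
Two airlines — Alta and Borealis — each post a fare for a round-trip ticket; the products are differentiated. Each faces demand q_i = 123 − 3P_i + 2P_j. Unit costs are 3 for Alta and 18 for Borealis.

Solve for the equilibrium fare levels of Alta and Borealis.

35.8125, 41.4375

Alta's profit: π = (P_{Alta} − 3)(123 − 3P_{Alta} + 2P_{Borealis}).
∂π/∂P_{Alta} = 132 − 6P_{Alta} + 2P_{Borealis} = 0 ⇒ P_{Alta} = 22 + (1/3)P_{Borealis}.
Similarly P_{Borealis} = 29.5 + (1/3)P_{Alta}.
Substituting the second reaction function into the first: P_{Alta} = 22 + (1/3)(29.5 + (1/3)P_{Alta}), which gives (8/9)P_{Alta} = 191/6 ⇒ P_{Alta} = 35.8125.
Then P_{Borealis} = 29.5 + (1/3)·35.8125 = 41.4375.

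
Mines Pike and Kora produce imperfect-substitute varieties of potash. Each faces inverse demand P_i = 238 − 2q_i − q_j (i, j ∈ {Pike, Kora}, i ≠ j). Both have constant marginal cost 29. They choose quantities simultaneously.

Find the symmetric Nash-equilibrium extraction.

Mine Pike's profit: π = q_{Pike}(238 − 2q_{Pike} − q_{Kora}) − 29q_{Pike}.
∂π/∂q_{Pike} = 209 − 4q_{Pike} − q_{Kora} = 0 ⇒ q_{Pike} = 52.25 − 0.25q_{Kora}.
The game is symmetric, so in equilibrium q_{Kora} = q_{Pike}: the reaction function gives 1.25q_{Pike} = 52.25, hence q_{Pike} = 41.8.

41.8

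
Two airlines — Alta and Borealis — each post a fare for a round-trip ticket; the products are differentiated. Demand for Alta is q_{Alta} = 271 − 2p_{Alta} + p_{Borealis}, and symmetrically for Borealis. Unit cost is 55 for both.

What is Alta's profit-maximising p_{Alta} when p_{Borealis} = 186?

141.75

Alta's profit: π = (p_{Alta} − 55)(271 − 2p_{Alta} + p_{Borealis}).
∂π/∂p_{Alta} = 381 − 4p_{Alta} + p_{Borealis} = 0 ⇒ p_{Alta} = 95.25 + 0.25p_{Borealis}.
At p_{Borealis} = 186: p_{Alta} = 95.25 + 0.25·186 = 141.75.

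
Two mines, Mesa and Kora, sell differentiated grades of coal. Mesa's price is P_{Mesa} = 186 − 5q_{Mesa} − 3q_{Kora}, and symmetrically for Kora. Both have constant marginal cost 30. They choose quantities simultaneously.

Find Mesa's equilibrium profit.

720

Mine Mesa's profit: π = q_{Mesa}(186 − 5q_{Mesa} − 3q_{Kora}) − 30q_{Mesa}.
∂π/∂q_{Mesa} = 156 − 10q_{Mesa} − 3q_{Kora} = 0 ⇒ q_{Mesa} = 15.6 − 0.3q_{Kora}.
By symmetry q_{Kora} = q_{Mesa}; substituting into the reaction function, 1.3q_{Mesa} = 15.6 and q_{Mesa} = 12.
P_{Mesa} = 186 − 5·12 − 3·12 = 90.
Profit = (90 − 30)·12 = 720.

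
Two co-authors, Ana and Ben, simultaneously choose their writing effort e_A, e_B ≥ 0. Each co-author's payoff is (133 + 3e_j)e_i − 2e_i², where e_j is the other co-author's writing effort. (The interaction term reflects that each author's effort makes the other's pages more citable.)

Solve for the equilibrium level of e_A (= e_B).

133

Ana's payoff is (133 + 3e_B)e_A − 2e_A².
∂π/∂e_A = 133 + 3e_B − 4e_A = 0, so e_A = 33.25 + 0.75e_B.
The game is symmetric, so in equilibrium e_B = e_A: the reaction function gives 0.25e_A = 33.25, hence e_A = 133.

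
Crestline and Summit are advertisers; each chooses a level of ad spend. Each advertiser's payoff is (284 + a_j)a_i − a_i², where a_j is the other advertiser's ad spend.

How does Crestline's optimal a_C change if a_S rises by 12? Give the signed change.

Crestline's payoff is (284 + a_S)a_C − a_C².
∂π/∂a_C = 284 + a_S − 2a_C = 0, so a_C = 142 + 0.5a_S.
The reaction-function slope is 0.5, so a 12-unit rise in a_S moves a_C by 0.5 × 12 = 6. Crestline's best response rises — the actions are strategic complements.

6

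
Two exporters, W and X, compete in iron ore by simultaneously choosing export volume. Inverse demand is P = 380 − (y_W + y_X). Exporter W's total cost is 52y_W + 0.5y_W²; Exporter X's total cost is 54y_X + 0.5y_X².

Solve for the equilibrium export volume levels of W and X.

Exporter W's profit: π = y_W(380 − (y_W + y_X)) − 52y_W − 0.5y_W².
∂π/∂y_W = 328 − 3y_W − y_X = 0, so y_W = 328/3 − (1/3)y_X.
By the same steps for X: y_X = 326/3 − (1/3)y_W.
Plugging y_X into W's best response: y_W = 328/3 − (1/3)(326/3 − (1/3)y_W) ⇒ (8/9)y_W = 658/9, so y_W = 82.25.
Then y_X = 326/3 − (1/3)·82.25 = 81.25.

82.25, 81.25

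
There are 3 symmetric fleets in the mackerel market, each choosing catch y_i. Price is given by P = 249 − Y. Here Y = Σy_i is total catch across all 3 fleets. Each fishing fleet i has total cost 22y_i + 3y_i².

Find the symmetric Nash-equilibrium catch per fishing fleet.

22.7

A representative fishing fleet's profit is π_i = y_i(249 − Y) − 22y_i − 3y_i², with Y = y_i + Σ_{j≠i} y_j.
First-order condition: 227 − 8y_i − Σ_{j≠i} y_j = 0.
With identical fishing fleets, set every y_j = y: then 227 − 8y − 2y = 0, i.e. y = 227/10 = 22.7.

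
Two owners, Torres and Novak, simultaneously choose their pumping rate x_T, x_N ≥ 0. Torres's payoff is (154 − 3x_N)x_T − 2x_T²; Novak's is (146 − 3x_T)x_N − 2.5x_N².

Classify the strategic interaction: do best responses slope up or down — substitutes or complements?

strategic substitutes

Expanding Torres's payoff: 154x_T − 3x_Nx_T − 2x_T².
∂π/∂x_T = 154 − 3x_N − 4x_T = 0, so x_T = 38.5 − 0.75x_N.
The best-response slope dx_T/dx_N = −0.75 < 0: the reaction function is downward-sloping, so the choices are strategic substitutes.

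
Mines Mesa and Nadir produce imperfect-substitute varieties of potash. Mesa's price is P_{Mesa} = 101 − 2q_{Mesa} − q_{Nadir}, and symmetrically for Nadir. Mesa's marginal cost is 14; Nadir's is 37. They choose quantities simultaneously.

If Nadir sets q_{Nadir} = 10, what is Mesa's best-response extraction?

Mine Mesa's profit: π = q_{Mesa}(101 − 2q_{Mesa} − q_{Nadir}) − 14q_{Mesa}.
∂π/∂q_{Mesa} = 87 − 4q_{Mesa} − q_{Nadir} = 0 ⇒ q_{Mesa} = 21.75 − 0.25q_{Nadir}.
At q_{Nadir} = 10: q_{Mesa} = 21.75 − 0.25·10 = 19.25.

19.25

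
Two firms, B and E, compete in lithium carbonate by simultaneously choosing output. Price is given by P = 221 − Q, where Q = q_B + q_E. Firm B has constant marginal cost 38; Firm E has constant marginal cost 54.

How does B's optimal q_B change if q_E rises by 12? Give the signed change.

-6

Firm B's profit: π = q_B(221 − (q_B + q_E)) − 38q_B.
∂π/∂q_B = 183 − 2q_B − q_E = 0, so q_B = 91.5 − 0.5q_E.
The reaction-function slope is −0.5, so a 12-unit rise in q_E moves q_B by −0.5 × 12 = −6. B's best response falls — the actions are strategic substitutes.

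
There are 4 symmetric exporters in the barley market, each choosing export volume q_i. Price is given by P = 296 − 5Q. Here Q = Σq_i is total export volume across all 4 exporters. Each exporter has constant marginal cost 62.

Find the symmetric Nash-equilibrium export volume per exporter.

9.36

A representative exporter's profit is π_i = q_i(296 − 5Q) − 62q_i, with Q = q_i + Σ_{j≠i} q_j.
First-order condition: 234 − 10q_i − 5Σ_{j≠i} q_j = 0.
In a symmetric equilibrium every exporter chooses the same q, so Σ_{j≠i} q_j = 3q. The condition becomes 234 − 25q = 0, giving q = 234/25 = 9.36.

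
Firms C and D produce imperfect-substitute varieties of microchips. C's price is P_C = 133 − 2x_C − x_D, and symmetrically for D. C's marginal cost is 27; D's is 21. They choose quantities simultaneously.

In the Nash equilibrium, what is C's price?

Firm C's profit: π = x_C(133 − 2x_C − x_D) − 27x_C.
∂π/∂x_C = 106 − 4x_C − x_D = 0 ⇒ x_C = 26.5 − 0.25x_D.
Similarly x_D = 28 − 0.25x_C.
Substituting the second reaction function into the first: x_C = 26.5 − 0.25(28 − 0.25x_C), which gives 0.9375x_C = 19.5 ⇒ x_C = 20.8.
Then x_D = 28 − 0.25·20.8 = 22.8.
P_C = 133 − 2·20.8 − 22.8 = 68.6.

68.6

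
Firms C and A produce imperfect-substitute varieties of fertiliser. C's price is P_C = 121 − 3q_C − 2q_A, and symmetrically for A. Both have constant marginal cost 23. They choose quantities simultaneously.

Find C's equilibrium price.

Firm C's profit: π = q_C(121 − 3q_C − 2q_A) − 23q_C.
∂π/∂q_C = 98 − 6q_C − 2q_A = 0 ⇒ q_C = 49/3 − (1/3)q_A.
By symmetry q_A = q_C; substituting into the reaction function, (4/3)q_C = 49/3 and q_C = 12.25.
P_C = 121 − 3·12.25 − 2·12.25 = 59.75.

59.75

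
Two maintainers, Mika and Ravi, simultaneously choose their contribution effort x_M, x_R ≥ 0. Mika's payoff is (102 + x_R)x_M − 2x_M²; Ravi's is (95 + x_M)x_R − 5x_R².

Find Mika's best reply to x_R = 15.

29.25

Expanding Mika's payoff: 102x_M + x_Rx_M − 2x_M².
∂π/∂x_M = 102 + x_R − 4x_M = 0, so x_M = 25.5 + 0.25x_R.
At x_R = 15: x_M = 25.5 + 0.25·15 = 29.25.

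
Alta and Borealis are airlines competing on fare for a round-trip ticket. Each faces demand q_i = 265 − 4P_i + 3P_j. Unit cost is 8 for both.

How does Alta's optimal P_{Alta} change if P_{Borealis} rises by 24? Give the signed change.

Alta's profit: π = (P_{Alta} − 8)(265 − 4P_{Alta} + 3P_{Borealis}).
∂π/∂P_{Alta} = 297 − 8P_{Alta} + 3P_{Borealis} = 0 ⇒ P_{Alta} = 37.125 + 0.375P_{Borealis}.
The reaction-function slope is 0.375, so a 24-unit rise in P_{Borealis} moves P_{Alta} by 0.375 × 24 = 9. Alta's best response rises — the actions are strategic complements.

9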